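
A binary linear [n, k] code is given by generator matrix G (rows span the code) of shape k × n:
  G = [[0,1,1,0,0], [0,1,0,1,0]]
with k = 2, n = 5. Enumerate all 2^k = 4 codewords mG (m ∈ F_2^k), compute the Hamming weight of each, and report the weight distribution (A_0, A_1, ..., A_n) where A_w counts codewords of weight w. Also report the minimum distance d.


Weight distribution: A_0 = 1, A_2 = 3. Minimum distance d = 2.

Enumerate all 2^2 = 4 messages m ∈ F_2^2.
For each, compute codeword c = mG in F_2^5, then tally its weight.
  m = 00 → c = 00000, weight = 0.
  m = 10 → c = 01100, weight = 2.
  m = 01 → c = 01010, weight = 2.
  m = 11 → c = 00110, weight = 2.
Tally weights:
  weight 0: 1 codewords.
  weight 2: 3 codewords.
Minimum distance d = smallest w > 0 with A_w > 0 = 2.
Sanity: Σ A_w = 4 = 2^2 = 4 ✓.


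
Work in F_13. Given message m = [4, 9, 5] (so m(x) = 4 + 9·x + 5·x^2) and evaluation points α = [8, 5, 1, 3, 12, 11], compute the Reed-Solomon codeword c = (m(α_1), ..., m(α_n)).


c = [6, 5, 5, 11, 0, 6]

Message polynomial: m(x) = 4 + 9·x + 5·x^2 (mod 13).
For each evaluation point α_i, compute m(α_i) mod 13:
  α_1 = 8: Horner steps 5 → 10 → 6, so m(8) = 6.
  α_2 = 5: Horner steps 5 → 8 → 5, so m(5) = 5.
  α_3 = 1: Horner steps 5 → 1 → 5, so m(1) = 5.
  α_4 = 3: Horner steps 5 → 11 → 11, so m(3) = 11.
  α_5 = 12: Horner steps 5 → 4 → 0, so m(12) = 0.
  α_6 = 11: Horner steps 5 → 12 → 6, so m(11) = 6.
Codeword c = [6, 5, 5, 11, 0, 6] ∈ F_13^6.


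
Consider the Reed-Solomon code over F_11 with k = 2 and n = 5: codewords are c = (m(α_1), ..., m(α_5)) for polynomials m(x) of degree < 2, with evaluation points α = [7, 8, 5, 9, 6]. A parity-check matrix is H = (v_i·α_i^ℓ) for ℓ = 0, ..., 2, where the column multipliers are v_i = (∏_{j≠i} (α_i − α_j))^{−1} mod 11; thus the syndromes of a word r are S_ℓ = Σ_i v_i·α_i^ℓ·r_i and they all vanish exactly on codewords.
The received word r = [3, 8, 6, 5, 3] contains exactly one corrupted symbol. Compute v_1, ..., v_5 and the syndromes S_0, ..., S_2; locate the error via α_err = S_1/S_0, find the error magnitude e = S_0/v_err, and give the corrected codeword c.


S = (9, 8, 1), error at position 1, error magnitude e = 3, c = [0, 8, 6, 5, 3].

Step 1: column multipliers v_i = (∏_{j≠i}(α_i − α_j))^{−1} mod 11.
  i = 1 (α = 7): (7−8)(7−5)(7−9)(7−6) = (−1)·2·(−2)·1 = 4 ≡ 4, so v_1 = 4^{−1} = 3 (mod 11).
  i = 2 (α = 8): (8−7)(8−5)(8−9)(8−6) = 1·3·(−1)·2 = −6 ≡ 5, so v_2 = 5^{−1} = 9 (mod 11).
  i = 3 (α = 5): (5−7)(5−8)(5−9)(5−6) = (−2)·(−3)·(−4)·(−1) = 24 ≡ 2, so v_3 = 2^{−1} = 6 (mod 11).
  i = 4 (α = 9): (9−7)(9−8)(9−5)(9−6) = 2·1·4·3 = 24 ≡ 2, so v_4 = 2^{−1} = 6 (mod 11).
  i = 5 (α = 6): (6−7)(6−8)(6−5)(6−9) = (−1)·(−2)·1·(−3) = −6 ≡ 5, so v_5 = 5^{−1} = 9 (mod 11).
  v = [3, 9, 6, 6, 9].
Step 2: syndromes of r = [3, 8, 6, 5, 3] (all sums mod 11).
  S_0 = Σ v_i r_i = 3·3 + 9·8 + 6·6 + 6·5 + 9·3 = 174 ≡ 9.
  S_1 = Σ v_i α_i r_i = 3·7·3 + 9·8·8 + 6·5·6 + 6·9·5 + 9·6·3 = 1251 ≡ 8.
  α_i^2 mod 11 = [5, 9, 3, 4, 3].
  S_2 = Σ v_i α_i^2 r_i = 3·5·3 + 9·9·8 + 6·3·6 + 6·4·5 + 9·3·3 = 1002 ≡ 1.
  S = (9, 8, 1) ≠ 0, so r is not a codeword (an error is present).
Step 3: locate the error. For a single error e at position i, S_ℓ = v_i·e·α_i^ℓ, so α_err = S_1/S_0.
  S_0^{−1} = 9^{−1} = 5 (mod 11), so α_err = 8·5 = 40 ≡ 7 = α_1. Error position i = 1.
  Consistency check: S_2/S_1 = 1·7 = 7 ≡ 7 = α_err ✓ (single-error assumption holds).
Step 4: error magnitude e = S_0/v_1 = S_0·∏_{j≠1}(α_1 − α_j) = 9·4 = 36 ≡ 3 (mod 11).
Step 5: correct position 1: c_1 = r_1 − e = 3 − 3 ≡ 0 (mod 11). Hence c = [0, 8, 6, 5, 3].
  Check: interpolating c through the α_i gives m(x) = 10 + 8·x (degree < 2) with m(α_i) = c_i for every i, so c is indeed a codeword.


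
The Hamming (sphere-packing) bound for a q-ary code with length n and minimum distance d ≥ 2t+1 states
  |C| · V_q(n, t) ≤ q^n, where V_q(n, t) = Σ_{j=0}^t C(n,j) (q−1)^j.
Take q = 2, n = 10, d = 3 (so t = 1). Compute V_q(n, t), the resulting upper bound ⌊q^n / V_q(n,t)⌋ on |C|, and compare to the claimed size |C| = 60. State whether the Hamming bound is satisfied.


V_q(n, t) = 11, q^n = 1024, Hamming bound = 93, |C| = 60 ≤ bound (satisfied).

Step 1: Compute V_q(n, t) = Σ_{j=0}^1 C(n, j) (q−1)^j.
  j = 0: C(10,0)·(1)^0 = 1·1 = 1.
  j = 1: C(10,1)·(1)^1 = 10·1 = 10.
  V_q(n, t) = 1 + 10 = 11.
Step 2: q^n = 2^10 = 1024.
Step 3: Hamming bound ⌊q^n / V_q(n,t)⌋ = ⌊1024/11⌋ = 93.
Step 4: Compare |C| = 60 to 93: satisfied.
The claimed |C| lies below the Hamming bound.


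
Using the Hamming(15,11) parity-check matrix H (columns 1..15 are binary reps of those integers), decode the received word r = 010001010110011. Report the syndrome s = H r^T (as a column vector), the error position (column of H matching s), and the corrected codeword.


s = (1, 1, 0, 0)^T, error position = 12, corrected codeword c = 010001010111011

Compute s = H r^T mod 2 one row at a time:
  s_1 = 1 + 0 + 1 + 1 + 0 + 0 + 1 + 1 = 5 ≡ 1 (mod 2).
  s_2 = 0 + 0 + 1 + 0 + 0 + 0 + 1 + 1 = 3 ≡ 1 (mod 2).
  s_3 = 1 + 0 + 1 + 0 + 1 + 1 + 1 + 1 = 6 ≡ 0 (mod 2).
  s_4 = 0 + 0 + 0 + 0 + 0 + 1 + 0 + 1 = 2 ≡ 0 (mod 2).
s = (1, 1, 0, 0)^T — this equals column 12 of H (binary 1100), so error is at position 12.
Correct: flip bit 12 of r = 010001010110011 to get c = 010001010111011.


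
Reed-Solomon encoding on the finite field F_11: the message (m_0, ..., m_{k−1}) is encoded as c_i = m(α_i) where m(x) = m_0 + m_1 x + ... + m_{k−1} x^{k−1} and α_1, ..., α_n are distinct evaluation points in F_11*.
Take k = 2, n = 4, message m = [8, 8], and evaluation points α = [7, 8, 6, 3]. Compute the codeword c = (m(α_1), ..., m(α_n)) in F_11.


c = [9, 6, 1, 10]

Message polynomial: m(x) = 8 + 8·x (mod 11).
For each evaluation point α_i, compute m(α_i) mod 11:
  α_1 = 7: Horner steps 8 → 9, so m(7) = 9.
  α_2 = 8: Horner steps 8 → 6, so m(8) = 6.
  α_3 = 6: Horner steps 8 → 1, so m(6) = 1.
  α_4 = 3: Horner steps 8 → 10, so m(3) = 10.
Codeword c = [9, 6, 1, 10] ∈ F_11^4.


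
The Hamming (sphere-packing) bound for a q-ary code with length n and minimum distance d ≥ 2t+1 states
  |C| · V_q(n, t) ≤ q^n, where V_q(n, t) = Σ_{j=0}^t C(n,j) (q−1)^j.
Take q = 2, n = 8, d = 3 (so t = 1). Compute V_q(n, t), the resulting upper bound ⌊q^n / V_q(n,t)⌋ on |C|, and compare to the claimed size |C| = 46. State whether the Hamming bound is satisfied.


V_q(n, t) = 9, q^n = 256, Hamming bound = 28, |C| = 46 > bound (violated).

Step 1: Compute V_q(n, t) = Σ_{j=0}^1 C(n, j) (q−1)^j.
  j = 0: C(8,0)·(1)^0 = 1·1 = 1.
  j = 1: C(8,1)·(1)^1 = 8·1 = 8.
  V_q(n, t) = 1 + 8 = 9.
Step 2: q^n = 2^8 = 256.
Step 3: Hamming bound ⌊q^n / V_q(n,t)⌋ = ⌊256/9⌋ = 28.
Step 4: Compare |C| = 46 to 28: violated.
The claimed |C| lies above the Hamming bound, so no 2-ary code of length 8 with d ≥ 3 can have 46 codewords.


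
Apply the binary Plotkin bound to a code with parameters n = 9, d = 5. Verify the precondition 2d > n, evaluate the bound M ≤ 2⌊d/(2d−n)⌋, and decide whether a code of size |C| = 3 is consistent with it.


Plotkin bound M ≤ 10; given |C| = 3 ≤ bound (satisfied).

Check applicability: 2d = 10, n = 9.
2d − n = 1 > 0, so Plotkin applies.
Compute d/(2d−n) = 5/1 ≈ 5.0000.
⌊d/(2d−n)⌋ = 5.
Plotkin bound: M ≤ 2·5 = 10.
Given |C| = 3, check: satisfied.
This |C| is below the Plotkin bound.


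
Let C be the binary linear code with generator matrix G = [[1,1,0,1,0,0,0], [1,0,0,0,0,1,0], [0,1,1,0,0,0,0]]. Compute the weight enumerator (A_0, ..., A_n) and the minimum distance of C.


Weight distribution: A_0 = 1, A_2 = 2, A_3 = 4, A_4 = 1. Minimum distance d = 2.

Enumerate all 2^3 = 8 messages m ∈ F_2^3.
For each, compute codeword c = mG in F_2^7, then tally its weight.
  m = 000 → c = 0000000, weight = 0.
  m = 100 → c = 1101000, weight = 3.
  m = 010 → c = 1000010, weight = 2.
  m = 110 → c = 0101010, weight = 3.
  m = 001 → c = 0110000, weight = 2.
  m = 101 → c = 1011000, weight = 3.
  m = 011 → c = 1110010, weight = 4.
  m = 111 → c = 0011010, weight = 3.
Tally weights:
  weight 0: 1 codewords.
  weight 2: 2 codewords.
  weight 3: 4 codewords.
  weight 4: 1 codewords.
Minimum distance d = smallest w > 0 with A_w > 0 = 2.
Sanity: Σ A_w = 8 = 2^3 = 8 ✓.


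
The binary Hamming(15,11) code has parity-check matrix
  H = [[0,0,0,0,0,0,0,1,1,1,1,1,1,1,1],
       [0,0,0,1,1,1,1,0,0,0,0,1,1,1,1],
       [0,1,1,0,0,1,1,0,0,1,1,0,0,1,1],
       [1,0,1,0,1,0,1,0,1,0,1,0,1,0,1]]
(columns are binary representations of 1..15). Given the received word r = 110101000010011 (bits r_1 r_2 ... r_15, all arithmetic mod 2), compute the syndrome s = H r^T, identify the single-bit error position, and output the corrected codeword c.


s = (1, 0, 1, 1)^T, error position = 11, corrected codeword c = 110101000000011

Compute s = H r^T mod 2 one row at a time:
  s_1 = 0 + 0 + 0 + 1 + 0 + 0 + 1 + 1 = 3 ≡ 1 (mod 2).
  s_2 = 1 + 0 + 1 + 0 + 0 + 0 + 1 + 1 = 4 ≡ 0 (mod 2).
  s_3 = 1 + 0 + 1 + 0 + 0 + 1 + 1 + 1 = 5 ≡ 1 (mod 2).
  s_4 = 1 + 0 + 0 + 0 + 0 + 1 + 0 + 1 = 3 ≡ 1 (mod 2).
s = (1, 0, 1, 1)^T — this equals column 11 of H (binary 1011), so error is at position 11.
Correct: flip bit 11 of r = 110101000010011 to get c = 110101000000011.


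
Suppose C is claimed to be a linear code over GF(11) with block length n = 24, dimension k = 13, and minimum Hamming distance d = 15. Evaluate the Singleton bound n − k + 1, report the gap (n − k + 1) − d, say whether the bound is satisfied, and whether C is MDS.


Singleton RHS = n − k + 1 = 12, slack = -3, bound violated (no such code; not MDS).

Singleton bound: d ≤ n − k + 1.
Here n = 24, k = 13, so n − k + 1 = 12.
Given d = 15, check d ≤ 12: NO.
Slack = (n − k + 1) − d = -3.
The slack is negative: d = 15 exceeds n − k + 1 = 12 by 3, so the Singleton bound is violated and no linear [24, 13, 15]_11 code can exist. In particular it is not MDS (MDS requires d = n − k + 1 exactly).
Description: the claimed parameters are [24, 13, 15]_11; such a code would be impossible (violates the Singleton bound).


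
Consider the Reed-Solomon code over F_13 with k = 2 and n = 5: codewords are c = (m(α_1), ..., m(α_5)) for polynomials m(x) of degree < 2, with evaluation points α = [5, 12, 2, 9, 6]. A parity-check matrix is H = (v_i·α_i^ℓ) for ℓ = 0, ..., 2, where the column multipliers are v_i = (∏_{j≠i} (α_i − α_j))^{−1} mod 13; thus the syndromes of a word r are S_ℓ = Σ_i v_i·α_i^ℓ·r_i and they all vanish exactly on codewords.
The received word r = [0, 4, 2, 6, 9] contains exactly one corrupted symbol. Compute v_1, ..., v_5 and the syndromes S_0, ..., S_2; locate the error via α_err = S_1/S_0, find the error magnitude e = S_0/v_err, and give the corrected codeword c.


S = (2, 12, 7), error at position 5, error magnitude e = 1, c = [0, 4, 2, 6, 8].

Step 1: column multipliers v_i = (∏_{j≠i}(α_i − α_j))^{−1} mod 13.
  i = 1 (α = 5): (5−12)(5−2)(5−9)(5−6) = (−7)·3·(−4)·(−1) = −84 ≡ 7, so v_1 = 7^{−1} = 2 (mod 13).
  i = 2 (α = 12): (12−5)(12−2)(12−9)(12−6) = 7·10·3·6 = 1260 ≡ 12, so v_2 = 12^{−1} = 12 (mod 13).
  i = 3 (α = 2): (2−5)(2−12)(2−9)(2−6) = (−3)·(−10)·(−7)·(−4) = 840 ≡ 8, so v_3 = 8^{−1} = 5 (mod 13).
  i = 4 (α = 9): (9−5)(9−12)(9−2)(9−6) = 4·(−3)·7·3 = −252 ≡ 8, so v_4 = 8^{−1} = 5 (mod 13).
  i = 5 (α = 6): (6−5)(6−12)(6−2)(6−9) = 1·(−6)·4·(−3) = 72 ≡ 7, so v_5 = 7^{−1} = 2 (mod 13).
  v = [2, 12, 5, 5, 2].
Step 2: syndromes of r = [0, 4, 2, 6, 9] (all sums mod 13).
  S_0 = Σ v_i r_i = 2·0 + 12·4 + 5·2 + 5·6 + 2·9 = 106 ≡ 2.
  S_1 = Σ v_i α_i r_i = 2·5·0 + 12·12·4 + 5·2·2 + 5·9·6 + 2·6·9 = 974 ≡ 12.
  α_i^2 mod 13 = [12, 1, 4, 3, 10].
  S_2 = Σ v_i α_i^2 r_i = 2·12·0 + 12·1·4 + 5·4·2 + 5·3·6 + 2·10·9 = 358 ≡ 7.
  S = (2, 12, 7) ≠ 0, so r is not a codeword (an error is present).
Step 3: locate the error. For a single error e at position i, S_ℓ = v_i·e·α_i^ℓ, so α_err = S_1/S_0.
  S_0^{−1} = 2^{−1} = 7 (mod 13), so α_err = 12·7 = 84 ≡ 6 = α_5. Error position i = 5.
  Consistency check: S_2/S_1 = 7·12 = 84 ≡ 6 = α_err ✓ (single-error assumption holds).
Step 4: error magnitude e = S_0/v_5 = S_0·∏_{j≠5}(α_5 − α_j) = 2·7 = 14 ≡ 1 (mod 13).
Step 5: correct position 5: c_5 = r_5 − e = 9 − 1 ≡ 8 (mod 13). Hence c = [0, 4, 2, 6, 8].
  Check: interpolating c through the α_i gives m(x) = 12 + 8·x (degree < 2) with m(α_i) = c_i for every i, so c is indeed a codeword.


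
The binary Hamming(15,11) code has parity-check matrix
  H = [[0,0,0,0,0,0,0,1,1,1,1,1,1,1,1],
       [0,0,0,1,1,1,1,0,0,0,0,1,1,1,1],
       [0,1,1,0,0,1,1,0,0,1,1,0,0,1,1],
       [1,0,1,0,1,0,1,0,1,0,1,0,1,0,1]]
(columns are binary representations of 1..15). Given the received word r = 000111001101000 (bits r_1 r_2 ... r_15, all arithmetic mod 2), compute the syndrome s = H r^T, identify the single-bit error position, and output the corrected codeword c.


s = (1, 0, 0, 0)^T, error position = 8, corrected codeword c = 000111011101000

Compute s = H r^T mod 2 one row at a time:
  s_1 = 0 + 1 + 1 + 0 + 1 + 0 + 0 + 0 = 3 ≡ 1 (mod 2).
  s_2 = 1 + 1 + 1 + 0 + 1 + 0 + 0 + 0 = 4 ≡ 0 (mod 2).
  s_3 = 0 + 0 + 1 + 0 + 1 + 0 + 0 + 0 = 2 ≡ 0 (mod 2).
  s_4 = 0 + 0 + 1 + 0 + 1 + 0 + 0 + 0 = 2 ≡ 0 (mod 2).
s = (1, 0, 0, 0)^T — this equals column 8 of H (binary 1000), so error is at position 8.
Correct: flip bit 8 of r = 000111001101000 to get c = 000111011101000.


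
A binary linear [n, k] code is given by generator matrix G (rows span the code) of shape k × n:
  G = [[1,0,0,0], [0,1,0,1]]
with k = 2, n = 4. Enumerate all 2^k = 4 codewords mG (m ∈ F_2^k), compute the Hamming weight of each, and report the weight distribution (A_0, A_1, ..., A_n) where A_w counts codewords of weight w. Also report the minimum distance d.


Weight distribution: A_0 = 1, A_1 = 1, A_2 = 1, A_3 = 1. Minimum distance d = 1.

Enumerate all 2^2 = 4 messages m ∈ F_2^2.
For each, compute codeword c = mG in F_2^4, then tally its weight.
  m = 00 → c = 0000, weight = 0.
  m = 10 → c = 1000, weight = 1.
  m = 01 → c = 0101, weight = 2.
  m = 11 → c = 1101, weight = 3.
Tally weights:
  weight 0: 1 codewords.
  weight 1: 1 codewords.
  weight 2: 1 codewords.
  weight 3: 1 codewords.
Minimum distance d = smallest w > 0 with A_w > 0 = 1.
Sanity: Σ A_w = 4 = 2^2 = 4 ✓.


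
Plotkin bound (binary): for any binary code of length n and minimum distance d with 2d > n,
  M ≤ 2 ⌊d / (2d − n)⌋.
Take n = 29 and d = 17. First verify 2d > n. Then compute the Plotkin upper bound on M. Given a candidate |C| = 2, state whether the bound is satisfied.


Plotkin bound M ≤ 6; given |C| = 2 ≤ bound (satisfied).

Check applicability: 2d = 34, n = 29.
2d − n = 5 > 0, so Plotkin applies.
Compute d/(2d−n) = 17/5 ≈ 3.4000.
⌊d/(2d−n)⌋ = 3.
Plotkin bound: M ≤ 2·3 = 6.
Given |C| = 2, check: satisfied.
This |C| is below the Plotkin bound.


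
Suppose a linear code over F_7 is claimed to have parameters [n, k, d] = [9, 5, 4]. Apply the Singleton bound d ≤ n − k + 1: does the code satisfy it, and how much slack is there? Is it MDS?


Singleton RHS = n − k + 1 = 5, slack = 1, bound satisfied, not MDS.

Singleton bound: d ≤ n − k + 1.
Here n = 9, k = 5, so n − k + 1 = 5.
Given d = 4, check d ≤ 5: YES.
Slack = (n − k + 1) − d = 1.
The code is NOT MDS (slack = 1 > 0).
Description: the claimed parameters are [9, 5, 4]_7; such a code would be non-MDS.


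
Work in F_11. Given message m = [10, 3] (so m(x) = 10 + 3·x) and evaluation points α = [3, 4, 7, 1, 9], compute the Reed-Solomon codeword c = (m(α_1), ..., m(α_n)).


c = [8, 0, 9, 2, 4]

Message polynomial: m(x) = 10 + 3·x (mod 11).
For each evaluation point α_i, compute m(α_i) mod 11:
  α_1 = 3: Horner steps 3 → 8, so m(3) = 8.
  α_2 = 4: Horner steps 3 → 0, so m(4) = 0.
  α_3 = 7: Horner steps 3 → 9, so m(7) = 9.
  α_4 = 1: Horner steps 3 → 2, so m(1) = 2.
  α_5 = 9: Horner steps 3 → 4, so m(9) = 4.
Codeword c = [8, 0, 9, 2, 4] ∈ F_11^5.


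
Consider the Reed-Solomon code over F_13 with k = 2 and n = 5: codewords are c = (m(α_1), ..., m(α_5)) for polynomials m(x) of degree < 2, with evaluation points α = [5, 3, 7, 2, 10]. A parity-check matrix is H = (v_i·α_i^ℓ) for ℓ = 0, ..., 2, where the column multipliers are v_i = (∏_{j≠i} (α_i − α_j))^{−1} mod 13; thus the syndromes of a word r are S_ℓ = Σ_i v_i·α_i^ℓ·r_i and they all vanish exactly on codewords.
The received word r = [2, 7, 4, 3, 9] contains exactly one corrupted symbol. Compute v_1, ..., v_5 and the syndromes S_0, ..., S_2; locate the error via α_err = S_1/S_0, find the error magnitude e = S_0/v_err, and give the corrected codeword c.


S = (2, 1, 7), error at position 3, error magnitude e = 7, c = [2, 7, 10, 3, 9].

Step 1: column multipliers v_i = (∏_{j≠i}(α_i − α_j))^{−1} mod 13.
  i = 1 (α = 5): (5−3)(5−7)(5−2)(5−10) = 2·(−2)·3·(−5) = 60 ≡ 8, so v_1 = 8^{−1} = 5 (mod 13).
  i = 2 (α = 3): (3−5)(3−7)(3−2)(3−10) = (−2)·(−4)·1·(−7) = −56 ≡ 9, so v_2 = 9^{−1} = 3 (mod 13).
  i = 3 (α = 7): (7−5)(7−3)(7−2)(7−10) = 2·4·5·(−3) = −120 ≡ 10, so v_3 = 10^{−1} = 4 (mod 13).
  i = 4 (α = 2): (2−5)(2−3)(2−7)(2−10) = (−3)·(−1)·(−5)·(−8) = 120 ≡ 3, so v_4 = 3^{−1} = 9 (mod 13).
  i = 5 (α = 10): (10−5)(10−3)(10−7)(10−2) = 5·7·3·8 = 840 ≡ 8, so v_5 = 8^{−1} = 5 (mod 13).
  v = [5, 3, 4, 9, 5].
Step 2: syndromes of r = [2, 7, 4, 3, 9] (all sums mod 13).
  S_0 = Σ v_i r_i = 5·2 + 3·7 + 4·4 + 9·3 + 5·9 = 119 ≡ 2.
  S_1 = Σ v_i α_i r_i = 5·5·2 + 3·3·7 + 4·7·4 + 9·2·3 + 5·10·9 = 729 ≡ 1.
  α_i^2 mod 13 = [12, 9, 10, 4, 9].
  S_2 = Σ v_i α_i^2 r_i = 5·12·2 + 3·9·7 + 4·10·4 + 9·4·3 + 5·9·9 = 982 ≡ 7.
  S = (2, 1, 7) ≠ 0, so r is not a codeword (an error is present).
Step 3: locate the error. For a single error e at position i, S_ℓ = v_i·e·α_i^ℓ, so α_err = S_1/S_0.
  S_0^{−1} = 2^{−1} = 7 (mod 13), so α_err = 1·7 = 7 ≡ 7 = α_3. Error position i = 3.
  Consistency check: S_2/S_1 = 7·1 = 7 ≡ 7 = α_err ✓ (single-error assumption holds).
Step 4: error magnitude e = S_0/v_3 = S_0·∏_{j≠3}(α_3 − α_j) = 2·10 = 20 ≡ 7 (mod 13).
Step 5: correct position 3: c_3 = r_3 − e = 4 − 7 ≡ 10 (mod 13). Hence c = [2, 7, 10, 3, 9].
  Check: interpolating c through the α_i gives m(x) = 8 + 4·x (degree < 2) with m(α_i) = c_i for every i, so c is indeed a codeword.


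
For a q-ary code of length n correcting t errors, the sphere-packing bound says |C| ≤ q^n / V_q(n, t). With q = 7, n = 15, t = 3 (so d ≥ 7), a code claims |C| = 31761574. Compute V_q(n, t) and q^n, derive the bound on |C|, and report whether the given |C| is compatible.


V_q(n, t) = 102151, q^n = 4747561509943, Hamming bound = 46475918, |C| = 31761574 ≤ bound (satisfied).

Step 1: Compute V_q(n, t) = Σ_{j=0}^3 C(n, j) (q−1)^j.
  j = 0: C(15,0)·(6)^0 = 1·1 = 1.
  j = 1: C(15,1)·(6)^1 = 15·6 = 90.
  j = 2: C(15,2)·(6)^2 = 105·36 = 3780.
  j = 3: C(15,3)·(6)^3 = 455·216 = 98280.
  V_q(n, t) = 1 + 90 + 3780 + 98280 = 102151.
Step 2: q^n = 7^15 = 4747561509943.
Step 3: Hamming bound ⌊q^n / V_q(n,t)⌋ = ⌊4747561509943/102151⌋ = 46475918.
Step 4: Compare |C| = 31761574 to 46475918: satisfied.
The claimed |C| lies below the Hamming bound.


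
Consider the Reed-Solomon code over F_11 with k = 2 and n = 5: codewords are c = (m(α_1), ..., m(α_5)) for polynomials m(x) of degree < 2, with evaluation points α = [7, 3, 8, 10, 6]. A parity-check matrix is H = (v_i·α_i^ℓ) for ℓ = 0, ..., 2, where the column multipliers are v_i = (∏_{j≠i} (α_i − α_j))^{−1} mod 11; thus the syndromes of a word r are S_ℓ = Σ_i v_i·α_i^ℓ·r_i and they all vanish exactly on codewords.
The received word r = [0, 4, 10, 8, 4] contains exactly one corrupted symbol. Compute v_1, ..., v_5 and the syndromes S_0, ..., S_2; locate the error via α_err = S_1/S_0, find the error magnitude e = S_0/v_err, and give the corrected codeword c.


S = (4, 2, 1), error at position 5, error magnitude e = 3, c = [0, 4, 10, 8, 1].

Step 1: column multipliers v_i = (∏_{j≠i}(α_i − α_j))^{−1} mod 11.
  i = 1 (α = 7): (7−3)(7−8)(7−10)(7−6) = 4·(−1)·(−3)·1 = 12 ≡ 1, so v_1 = 1^{−1} = 1 (mod 11).
  i = 2 (α = 3): (3−7)(3−8)(3−10)(3−6) = (−4)·(−5)·(−7)·(−3) = 420 ≡ 2, so v_2 = 2^{−1} = 6 (mod 11).
  i = 3 (α = 8): (8−7)(8−3)(8−10)(8−6) = 1·5·(−2)·2 = −20 ≡ 2, so v_3 = 2^{−1} = 6 (mod 11).
  i = 4 (α = 10): (10−7)(10−3)(10−8)(10−6) = 3·7·2·4 = 168 ≡ 3, so v_4 = 3^{−1} = 4 (mod 11).
  i = 5 (α = 6): (6−7)(6−3)(6−8)(6−10) = (−1)·3·(−2)·(−4) = −24 ≡ 9, so v_5 = 9^{−1} = 5 (mod 11).
  v = [1, 6, 6, 4, 5].
Step 2: syndromes of r = [0, 4, 10, 8, 4] (all sums mod 11).
  S_0 = Σ v_i r_i = 1·0 + 6·4 + 6·10 + 4·8 + 5·4 = 136 ≡ 4.
  S_1 = Σ v_i α_i r_i = 1·7·0 + 6·3·4 + 6·8·10 + 4·10·8 + 5·6·4 = 992 ≡ 2.
  α_i^2 mod 11 = [5, 9, 9, 1, 3].
  S_2 = Σ v_i α_i^2 r_i = 1·5·0 + 6·9·4 + 6·9·10 + 4·1·8 + 5·3·4 = 848 ≡ 1.
  S = (4, 2, 1) ≠ 0, so r is not a codeword (an error is present).
Step 3: locate the error. For a single error e at position i, S_ℓ = v_i·e·α_i^ℓ, so α_err = S_1/S_0.
  S_0^{−1} = 4^{−1} = 3 (mod 11), so α_err = 2·3 = 6 ≡ 6 = α_5. Error position i = 5.
  Consistency check: S_2/S_1 = 1·6 = 6 ≡ 6 = α_err ✓ (single-error assumption holds).
Step 4: error magnitude e = S_0/v_5 = S_0·∏_{j≠5}(α_5 − α_j) = 4·9 = 36 ≡ 3 (mod 11).
Step 5: correct position 5: c_5 = r_5 − e = 4 − 3 ≡ 1 (mod 11). Hence c = [0, 4, 10, 8, 1].
  Check: interpolating c through the α_i gives m(x) = 7 + 10·x (degree < 2) with m(α_i) = c_i for every i, so c is indeed a codeword.


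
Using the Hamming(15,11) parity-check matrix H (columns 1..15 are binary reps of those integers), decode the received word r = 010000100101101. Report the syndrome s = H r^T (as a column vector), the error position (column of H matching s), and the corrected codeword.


s = (0, 0, 0, 1)^T, error position = 1, corrected codeword c = 110000100101101

Compute s = H r^T mod 2 one row at a time:
  s_1 = 0 + 0 + 1 + 0 + 1 + 1 + 0 + 1 = 4 ≡ 0 (mod 2).
  s_2 = 0 + 0 + 0 + 1 + 1 + 1 + 0 + 1 = 4 ≡ 0 (mod 2).
  s_3 = 1 + 0 + 0 + 1 + 1 + 0 + 0 + 1 = 4 ≡ 0 (mod 2).
  s_4 = 0 + 0 + 0 + 1 + 0 + 0 + 1 + 1 = 3 ≡ 1 (mod 2).
s = (0, 0, 0, 1)^T — this equals column 1 of H (binary 0001), so error is at position 1.
Correct: flip bit 1 of r = 010000100101101 to get c = 110000100101101.


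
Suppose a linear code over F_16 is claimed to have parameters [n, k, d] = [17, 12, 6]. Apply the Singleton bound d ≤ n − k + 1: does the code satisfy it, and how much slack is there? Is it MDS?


Singleton RHS = n − k + 1 = 6, slack = 0, bound satisfied, MDS.

Singleton bound: d ≤ n − k + 1.
Here n = 17, k = 12, so n − k + 1 = 6.
Given d = 6, check d ≤ 6: YES.
Slack = (n − k + 1) − d = 0.
The code is MDS (slack = 0).
Description: the claimed parameters are [17, 12, 6]_16; such a code would be MDS (meets Singleton bound).


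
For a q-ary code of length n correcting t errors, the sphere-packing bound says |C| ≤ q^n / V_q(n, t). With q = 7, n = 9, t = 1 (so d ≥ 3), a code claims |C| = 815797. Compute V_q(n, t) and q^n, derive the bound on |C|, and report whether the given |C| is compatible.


V_q(n, t) = 55, q^n = 40353607, Hamming bound = 733701, |C| = 815797 > bound (violated).

Step 1: Compute V_q(n, t) = Σ_{j=0}^1 C(n, j) (q−1)^j.
  j = 0: C(9,0)·(6)^0 = 1·1 = 1.
  j = 1: C(9,1)·(6)^1 = 9·6 = 54.
  V_q(n, t) = 1 + 54 = 55.
Step 2: q^n = 7^9 = 40353607.
Step 3: Hamming bound ⌊q^n / V_q(n,t)⌋ = ⌊40353607/55⌋ = 733701.
Step 4: Compare |C| = 815797 to 733701: violated.
The claimed |C| lies above the Hamming bound, so no 7-ary code of length 9 with d ≥ 3 can have 815797 codewords.


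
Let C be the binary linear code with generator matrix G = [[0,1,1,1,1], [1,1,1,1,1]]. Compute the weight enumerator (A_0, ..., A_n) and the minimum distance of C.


Weight distribution: A_0 = 1, A_1 = 1, A_4 = 1, A_5 = 1. Minimum distance d = 1.

Enumerate all 2^2 = 4 messages m ∈ F_2^2.
For each, compute codeword c = mG in F_2^5, then tally its weight.
  m = 00 → c = 00000, weight = 0.
  m = 10 → c = 01111, weight = 4.
  m = 01 → c = 11111, weight = 5.
  m = 11 → c = 10000, weight = 1.
Tally weights:
  weight 0: 1 codewords.
  weight 1: 1 codewords.
  weight 4: 1 codewords.
  weight 5: 1 codewords.
Minimum distance d = smallest w > 0 with A_w > 0 = 1.
Sanity: Σ A_w = 4 = 2^2 = 4 ✓.


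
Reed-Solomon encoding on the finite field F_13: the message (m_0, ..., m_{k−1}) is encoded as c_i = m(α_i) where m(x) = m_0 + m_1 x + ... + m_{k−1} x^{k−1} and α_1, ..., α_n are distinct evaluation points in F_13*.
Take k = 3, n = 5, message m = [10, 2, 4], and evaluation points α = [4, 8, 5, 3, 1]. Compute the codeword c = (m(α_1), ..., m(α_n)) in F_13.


c = [4, 9, 3, 0, 3]

Message polynomial: m(x) = 10 + 2·x + 4·x^2 (mod 13).
For each evaluation point α_i, compute m(α_i) mod 13:
  α_1 = 4: Horner steps 4 → 5 → 4, so m(4) = 4.
  α_2 = 8: Horner steps 4 → 8 → 9, so m(8) = 9.
  α_3 = 5: Horner steps 4 → 9 → 3, so m(5) = 3.
  α_4 = 3: Horner steps 4 → 1 → 0, so m(3) = 0.
  α_5 = 1: Horner steps 4 → 6 → 3, so m(1) = 3.
Codeword c = [4, 9, 3, 0, 3] ∈ F_13^5.


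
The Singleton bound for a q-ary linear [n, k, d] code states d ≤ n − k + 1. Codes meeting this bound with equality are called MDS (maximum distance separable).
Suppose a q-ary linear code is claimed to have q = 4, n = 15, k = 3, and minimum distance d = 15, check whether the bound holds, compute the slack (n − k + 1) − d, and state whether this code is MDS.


Singleton RHS = n − k + 1 = 13, slack = -2, bound violated (no such code; not MDS).

Singleton bound: d ≤ n − k + 1.
Here n = 15, k = 3, so n − k + 1 = 13.
Given d = 15, check d ≤ 13: NO.
Slack = (n − k + 1) − d = -2.
The slack is negative: d = 15 exceeds n − k + 1 = 13 by 2, so the Singleton bound is violated and no linear [15, 3, 15]_4 code can exist. In particular it is not MDS (MDS requires d = n − k + 1 exactly).
Description: the claimed parameters are [15, 3, 15]_4; such a code would be impossible (violates the Singleton bound).


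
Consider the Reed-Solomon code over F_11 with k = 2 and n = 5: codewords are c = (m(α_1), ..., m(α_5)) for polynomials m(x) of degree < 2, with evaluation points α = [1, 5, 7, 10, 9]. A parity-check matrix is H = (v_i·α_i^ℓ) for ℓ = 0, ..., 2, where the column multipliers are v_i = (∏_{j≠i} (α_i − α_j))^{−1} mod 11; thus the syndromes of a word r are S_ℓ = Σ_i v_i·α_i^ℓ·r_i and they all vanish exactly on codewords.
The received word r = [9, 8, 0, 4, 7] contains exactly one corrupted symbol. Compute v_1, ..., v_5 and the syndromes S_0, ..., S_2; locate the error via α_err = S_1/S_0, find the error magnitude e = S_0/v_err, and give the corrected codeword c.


S = (7, 5, 2), error at position 3, error magnitude e = 9, c = [9, 8, 2, 4, 7].

Step 1: column multipliers v_i = (∏_{j≠i}(α_i − α_j))^{−1} mod 11.
  i = 1 (α = 1): (1−5)(1−7)(1−10)(1−9) = (−4)·(−6)·(−9)·(−8) = 1728 ≡ 1, so v_1 = 1^{−1} = 1 (mod 11).
  i = 2 (α = 5): (5−1)(5−7)(5−10)(5−9) = 4·(−2)·(−5)·(−4) = −160 ≡ 5, so v_2 = 5^{−1} = 9 (mod 11).
  i = 3 (α = 7): (7−1)(7−5)(7−10)(7−9) = 6·2·(−3)·(−2) = 72 ≡ 6, so v_3 = 6^{−1} = 2 (mod 11).
  i = 4 (α = 10): (10−1)(10−5)(10−7)(10−9) = 9·5·3·1 = 135 ≡ 3, so v_4 = 3^{−1} = 4 (mod 11).
  i = 5 (α = 9): (9−1)(9−5)(9−7)(9−10) = 8·4·2·(−1) = −64 ≡ 2, so v_5 = 2^{−1} = 6 (mod 11).
  v = [1, 9, 2, 4, 6].
Step 2: syndromes of r = [9, 8, 0, 4, 7] (all sums mod 11).
  S_0 = Σ v_i r_i = 1·9 + 9·8 + 2·0 + 4·4 + 6·7 = 139 ≡ 7.
  S_1 = Σ v_i α_i r_i = 1·1·9 + 9·5·8 + 2·7·0 + 4·10·4 + 6·9·7 = 907 ≡ 5.
  α_i^2 mod 11 = [1, 3, 5, 1, 4].
  S_2 = Σ v_i α_i^2 r_i = 1·1·9 + 9·3·8 + 2·5·0 + 4·1·4 + 6·4·7 = 409 ≡ 2.
  S = (7, 5, 2) ≠ 0, so r is not a codeword (an error is present).
Step 3: locate the error. For a single error e at position i, S_ℓ = v_i·e·α_i^ℓ, so α_err = S_1/S_0.
  S_0^{−1} = 7^{−1} = 8 (mod 11), so α_err = 5·8 = 40 ≡ 7 = α_3. Error position i = 3.
  Consistency check: S_2/S_1 = 2·9 = 18 ≡ 7 = α_err ✓ (single-error assumption holds).
Step 4: error magnitude e = S_0/v_3 = S_0·∏_{j≠3}(α_3 − α_j) = 7·6 = 42 ≡ 9 (mod 11).
Step 5: correct position 3: c_3 = r_3 − e = 0 − 9 ≡ 2 (mod 11). Hence c = [9, 8, 2, 4, 7].
  Check: interpolating c through the α_i gives m(x) = 1 + 8·x (degree < 2) with m(α_i) = c_i for every i, so c is indeed a codeword.


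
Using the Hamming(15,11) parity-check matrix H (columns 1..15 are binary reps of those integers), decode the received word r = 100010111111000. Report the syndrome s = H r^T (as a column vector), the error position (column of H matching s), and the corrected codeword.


s = (1, 1, 1, 1)^T, error position = 15, corrected codeword c = 100010111111001

Compute s = H r^T mod 2 one row at a time:
  s_1 = 1 + 1 + 1 + 1 + 1 + 0 + 0 + 0 = 5 ≡ 1 (mod 2).
  s_2 = 0 + 1 + 0 + 1 + 1 + 0 + 0 + 0 = 3 ≡ 1 (mod 2).
  s_3 = 0 + 0 + 0 + 1 + 1 + 1 + 0 + 0 = 3 ≡ 1 (mod 2).
  s_4 = 1 + 0 + 1 + 1 + 1 + 1 + 0 + 0 = 5 ≡ 1 (mod 2).
s = (1, 1, 1, 1)^T — this equals column 15 of H (binary 1111), so error is at position 15.
Correct: flip bit 15 of r = 100010111111000 to get c = 100010111111001.


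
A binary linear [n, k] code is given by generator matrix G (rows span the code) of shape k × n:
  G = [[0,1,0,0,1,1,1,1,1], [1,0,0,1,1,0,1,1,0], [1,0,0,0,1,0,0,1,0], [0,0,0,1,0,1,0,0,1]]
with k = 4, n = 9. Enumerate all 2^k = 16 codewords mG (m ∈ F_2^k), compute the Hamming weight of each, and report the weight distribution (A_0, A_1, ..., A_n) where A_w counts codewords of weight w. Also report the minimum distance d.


Weight distribution: A_0 = 1, A_2 = 2, A_3 = 4, A_4 = 1, A_5 = 4, A_6 = 4. Minimum distance d = 2.

Enumerate all 2^4 = 16 messages m ∈ F_2^4.
For each, compute codeword c = mG in F_2^9, then tally its weight.
  m = 0000 → c = 000000000, weight = 0.
  m = 1000 → c = 010011111, weight = 6.
  m = 0100 → c = 100110110, weight = 5.
  m = 1100 → c = 110101001, weight = 5.
  m = 0010 → c = 100010010, weight = 3.
  m = 1010 → c = 110001101, weight = 5.
  m = 0110 → c = 000100100, weight = 2.
  m = 1110 → c = 010111011, weight = 6.
  m = 0001 → c = 000101001, weight = 3.
  m = 1001 → c = 010110110, weight = 5.
  m = 0101 → c = 100011111, weight = 6.
  m = 1101 → c = 110000000, weight = 2.
  m = 0011 → c = 100111011, weight = 6.
  m = 1011 → c = 110100100, weight = 4.
  m = 0111 → c = 000001101, weight = 3.
  m = 1111 → c = 010010010, weight = 3.
Tally weights:
  weight 0: 1 codewords.
  weight 2: 2 codewords.
  weight 3: 4 codewords.
  weight 4: 1 codewords.
  weight 5: 4 codewords.
  weight 6: 4 codewords.
Minimum distance d = smallest w > 0 with A_w > 0 = 2.
Sanity: Σ A_w = 16 = 2^4 = 16 ✓.


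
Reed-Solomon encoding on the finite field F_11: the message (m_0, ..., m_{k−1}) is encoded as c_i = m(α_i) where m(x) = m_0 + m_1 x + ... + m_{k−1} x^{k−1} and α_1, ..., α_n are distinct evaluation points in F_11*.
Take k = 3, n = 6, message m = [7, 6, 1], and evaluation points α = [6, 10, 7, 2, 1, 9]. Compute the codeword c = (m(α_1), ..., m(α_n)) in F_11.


c = [2, 2, 10, 1, 3, 10]

Message polynomial: m(x) = 7 + 6·x + 1·x^2 (mod 11).
For each evaluation point α_i, compute m(α_i) mod 11:
  α_1 = 6: Horner steps 1 → 1 → 2, so m(6) = 2.
  α_2 = 10: Horner steps 1 → 5 → 2, so m(10) = 2.
  α_3 = 7: Horner steps 1 → 2 → 10, so m(7) = 10.
  α_4 = 2: Horner steps 1 → 8 → 1, so m(2) = 1.
  α_5 = 1: Horner steps 1 → 7 → 3, so m(1) = 3.
  α_6 = 9: Horner steps 1 → 4 → 10, so m(9) = 10.
Codeword c = [2, 2, 10, 1, 3, 10] ∈ F_11^6.


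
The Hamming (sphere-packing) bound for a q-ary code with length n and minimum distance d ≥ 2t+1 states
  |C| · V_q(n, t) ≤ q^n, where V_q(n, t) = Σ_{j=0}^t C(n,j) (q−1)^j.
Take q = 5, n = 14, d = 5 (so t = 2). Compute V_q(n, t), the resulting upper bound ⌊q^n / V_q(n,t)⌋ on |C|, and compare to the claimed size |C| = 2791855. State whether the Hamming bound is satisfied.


V_q(n, t) = 1513, q^n = 6103515625, Hamming bound = 4034048, |C| = 2791855 ≤ bound (satisfied).

Step 1: Compute V_q(n, t) = Σ_{j=0}^2 C(n, j) (q−1)^j.
  j = 0: C(14,0)·(4)^0 = 1·1 = 1.
  j = 1: C(14,1)·(4)^1 = 14·4 = 56.
  j = 2: C(14,2)·(4)^2 = 91·16 = 1456.
  V_q(n, t) = 1 + 56 + 1456 = 1513.
Step 2: q^n = 5^14 = 6103515625.
Step 3: Hamming bound ⌊q^n / V_q(n,t)⌋ = ⌊6103515625/1513⌋ = 4034048.
Step 4: Compare |C| = 2791855 to 4034048: satisfied.
The claimed |C| lies below the Hamming bound.


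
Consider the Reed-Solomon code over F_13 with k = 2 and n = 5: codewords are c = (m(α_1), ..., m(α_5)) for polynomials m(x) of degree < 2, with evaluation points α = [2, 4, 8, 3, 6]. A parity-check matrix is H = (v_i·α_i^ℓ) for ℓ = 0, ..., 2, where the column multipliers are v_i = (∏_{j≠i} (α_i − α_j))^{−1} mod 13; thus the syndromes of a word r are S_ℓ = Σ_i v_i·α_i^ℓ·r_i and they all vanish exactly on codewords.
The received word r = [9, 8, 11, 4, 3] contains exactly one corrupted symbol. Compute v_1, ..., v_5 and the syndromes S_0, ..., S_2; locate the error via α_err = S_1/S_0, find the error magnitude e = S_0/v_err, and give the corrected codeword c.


S = (1, 2, 4), error at position 1, error magnitude e = 9, c = [0, 8, 11, 4, 3].

Step 1: column multipliers v_i = (∏_{j≠i}(α_i − α_j))^{−1} mod 13.
  i = 1 (α = 2): (2−4)(2−8)(2−3)(2−6) = (−2)·(−6)·(−1)·(−4) = 48 ≡ 9, so v_1 = 9^{−1} = 3 (mod 13).
  i = 2 (α = 4): (4−2)(4−8)(4−3)(4−6) = 2·(−4)·1·(−2) = 16 ≡ 3, so v_2 = 3^{−1} = 9 (mod 13).
  i = 3 (α = 8): (8−2)(8−4)(8−3)(8−6) = 6·4·5·2 = 240 ≡ 6, so v_3 = 6^{−1} = 11 (mod 13).
  i = 4 (α = 3): (3−2)(3−4)(3−8)(3−6) = 1·(−1)·(−5)·(−3) = −15 ≡ 11, so v_4 = 11^{−1} = 6 (mod 13).
  i = 5 (α = 6): (6−2)(6−4)(6−8)(6−3) = 4·2·(−2)·3 = −48 ≡ 4, so v_5 = 4^{−1} = 10 (mod 13).
  v = [3, 9, 11, 6, 10].
Step 2: syndromes of r = [9, 8, 11, 4, 3] (all sums mod 13).
  S_0 = Σ v_i r_i = 3·9 + 9·8 + 11·11 + 6·4 + 10·3 = 274 ≡ 1.
  S_1 = Σ v_i α_i r_i = 3·2·9 + 9·4·8 + 11·8·11 + 6·3·4 + 10·6·3 = 1562 ≡ 2.
  α_i^2 mod 13 = [4, 3, 12, 9, 10].
  S_2 = Σ v_i α_i^2 r_i = 3·4·9 + 9·3·8 + 11·12·11 + 6·9·4 + 10·10·3 = 2292 ≡ 4.
  S = (1, 2, 4) ≠ 0, so r is not a codeword (an error is present).
Step 3: locate the error. For a single error e at position i, S_ℓ = v_i·e·α_i^ℓ, so α_err = S_1/S_0.
  S_0^{−1} = 1^{−1} = 1 (mod 13), so α_err = 2·1 = 2 ≡ 2 = α_1. Error position i = 1.
  Consistency check: S_2/S_1 = 4·7 = 28 ≡ 2 = α_err ✓ (single-error assumption holds).
Step 4: error magnitude e = S_0/v_1 = S_0·∏_{j≠1}(α_1 − α_j) = 1·9 = 9 ≡ 9 (mod 13).
Step 5: correct position 1: c_1 = r_1 − e = 9 − 9 ≡ 0 (mod 13). Hence c = [0, 8, 11, 4, 3].
  Check: interpolating c through the α_i gives m(x) = 5 + 4·x (degree < 2) with m(α_i) = c_i for every i, so c is indeed a codeword.


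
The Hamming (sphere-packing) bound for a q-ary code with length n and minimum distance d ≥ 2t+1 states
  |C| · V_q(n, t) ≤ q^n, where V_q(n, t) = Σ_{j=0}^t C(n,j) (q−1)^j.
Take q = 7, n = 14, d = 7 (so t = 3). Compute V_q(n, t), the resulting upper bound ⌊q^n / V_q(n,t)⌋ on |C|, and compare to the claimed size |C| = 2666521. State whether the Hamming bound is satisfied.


V_q(n, t) = 81985, q^n = 678223072849, Hamming bound = 8272526, |C| = 2666521 ≤ bound (satisfied).

Step 1: Compute V_q(n, t) = Σ_{j=0}^3 C(n, j) (q−1)^j.
  j = 0: C(14,0)·(6)^0 = 1·1 = 1.
  j = 1: C(14,1)·(6)^1 = 14·6 = 84.
  j = 2: C(14,2)·(6)^2 = 91·36 = 3276.
  j = 3: C(14,3)·(6)^3 = 364·216 = 78624.
  V_q(n, t) = 1 + 84 + 3276 + 78624 = 81985.
Step 2: q^n = 7^14 = 678223072849.
Step 3: Hamming bound ⌊q^n / V_q(n,t)⌋ = ⌊678223072849/81985⌋ = 8272526.
Step 4: Compare |C| = 2666521 to 8272526: satisfied.
The claimed |C| lies below the Hamming bound.


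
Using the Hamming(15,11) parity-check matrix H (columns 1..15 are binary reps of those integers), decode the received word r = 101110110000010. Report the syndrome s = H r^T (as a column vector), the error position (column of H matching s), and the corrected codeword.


s = (0, 0, 1, 0)^T, error position = 2, corrected codeword c = 111110110000010

Compute s = H r^T mod 2 one row at a time:
  s_1 = 1 + 0 + 0 + 0 + 0 + 0 + 1 + 0 = 2 ≡ 0 (mod 2).
  s_2 = 1 + 1 + 0 + 1 + 0 + 0 + 1 + 0 = 4 ≡ 0 (mod 2).
  s_3 = 0 + 1 + 0 + 1 + 0 + 0 + 1 + 0 = 3 ≡ 1 (mod 2).
  s_4 = 1 + 1 + 1 + 1 + 0 + 0 + 0 + 0 = 4 ≡ 0 (mod 2).
s = (0, 0, 1, 0)^T — this equals column 2 of H (binary 0010), so error is at position 2.
Correct: flip bit 2 of r = 101110110000010 to get c = 111110110000010.


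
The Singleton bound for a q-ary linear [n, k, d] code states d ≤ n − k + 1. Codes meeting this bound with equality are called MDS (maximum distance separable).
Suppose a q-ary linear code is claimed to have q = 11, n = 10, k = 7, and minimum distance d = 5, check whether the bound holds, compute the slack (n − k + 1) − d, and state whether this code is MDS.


Singleton RHS = n − k + 1 = 4, slack = -1, bound violated (no such code; not MDS).

Singleton bound: d ≤ n − k + 1.
Here n = 10, k = 7, so n − k + 1 = 4.
Given d = 5, check d ≤ 4: NO.
Slack = (n − k + 1) − d = -1.
The slack is negative: d = 5 exceeds n − k + 1 = 4 by 1, so the Singleton bound is violated and no linear [10, 7, 5]_11 code can exist. In particular it is not MDS (MDS requires d = n − k + 1 exactly).
Description: the claimed parameters are [10, 7, 5]_11; such a code would be impossible (violates the Singleton bound).


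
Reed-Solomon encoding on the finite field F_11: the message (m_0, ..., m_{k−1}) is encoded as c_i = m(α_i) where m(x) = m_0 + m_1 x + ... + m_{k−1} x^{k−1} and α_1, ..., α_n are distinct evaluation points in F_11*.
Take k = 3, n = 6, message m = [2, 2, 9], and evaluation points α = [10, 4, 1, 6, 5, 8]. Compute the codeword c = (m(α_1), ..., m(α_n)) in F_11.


c = [9, 0, 2, 8, 6, 0]

Message polynomial: m(x) = 2 + 2·x + 9·x^2 (mod 11).
For each evaluation point α_i, compute m(α_i) mod 11:
  α_1 = 10: Horner steps 9 → 4 → 9, so m(10) = 9.
  α_2 = 4: Horner steps 9 → 5 → 0, so m(4) = 0.
  α_3 = 1: Horner steps 9 → 0 → 2, so m(1) = 2.
  α_4 = 6: Horner steps 9 → 1 → 8, so m(6) = 8.
  α_5 = 5: Horner steps 9 → 3 → 6, so m(5) = 6.
  α_6 = 8: Horner steps 9 → 8 → 0, so m(8) = 0.
Codeword c = [9, 0, 2, 8, 6, 0] ∈ F_11^6.


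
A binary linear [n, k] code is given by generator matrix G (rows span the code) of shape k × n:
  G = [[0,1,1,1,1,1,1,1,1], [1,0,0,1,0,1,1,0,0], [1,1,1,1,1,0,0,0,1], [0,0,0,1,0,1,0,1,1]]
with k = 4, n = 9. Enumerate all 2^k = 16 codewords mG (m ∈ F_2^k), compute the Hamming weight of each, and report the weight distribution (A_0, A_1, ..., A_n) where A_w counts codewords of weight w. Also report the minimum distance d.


Weight distribution: A_0 = 1, A_2 = 2, A_4 = 6, A_6 = 6, A_8 = 1. Minimum distance d = 2.

Enumerate all 2^4 = 16 messages m ∈ F_2^4.
For each, compute codeword c = mG in F_2^9, then tally its weight.
  m = 0000 → c = 000000000, weight = 0.
  m = 1000 → c = 011111111, weight = 8.
  m = 0100 → c = 100101100, weight = 4.
  m = 1100 → c = 111010011, weight = 6.
  m = 0010 → c = 111110001, weight = 6.
  m = 1010 → c = 100001110, weight = 4.
  m = 0110 → c = 011011101, weight = 6.
  m = 1110 → c = 000100010, weight = 2.
  m = 0001 → c = 000101011, weight = 4.
  m = 1001 → c = 011010100, weight = 4.
  m = 0101 → c = 100000111, weight = 4.
  m = 1101 → c = 111111000, weight = 6.
  m = 0011 → c = 111011010, weight = 6.
  m = 1011 → c = 100100101, weight = 4.
  m = 0111 → c = 011110110, weight = 6.
  m = 1111 → c = 000001001, weight = 2.
Tally weights:
  weight 0: 1 codewords.
  weight 2: 2 codewords.
  weight 4: 6 codewords.
  weight 6: 6 codewords.
  weight 8: 1 codewords.
Minimum distance d = smallest w > 0 with A_w > 0 = 2.
Sanity: Σ A_w = 16 = 2^4 = 16 ✓.
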